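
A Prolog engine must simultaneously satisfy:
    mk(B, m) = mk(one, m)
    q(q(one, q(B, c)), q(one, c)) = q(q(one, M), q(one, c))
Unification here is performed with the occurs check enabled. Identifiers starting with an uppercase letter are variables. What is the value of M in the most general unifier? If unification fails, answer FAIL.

q(one, c)

Decompose mk/2: B = one,  m = m.
Bind B := one; substituting into the one remaining equation that mentions B gives: q(q(one, q(one, c)), q(one, c)) = q(q(one, M), q(one, c)).
Delete trivial equation m = m.
Decompose q/2: q(one, q(one, c)) = q(one, M),  q(one, c) = q(one, c).
Decompose q/2: one = one,  q(one, c) = M.
Delete trivial equation one = one.
Bind M := q(one, c); no other remaining equation mentions M.
Delete trivial equation q(one, c) = q(one, c).
MGU = { B -> one, M -> q(one, c) }, so M -> q(one, c).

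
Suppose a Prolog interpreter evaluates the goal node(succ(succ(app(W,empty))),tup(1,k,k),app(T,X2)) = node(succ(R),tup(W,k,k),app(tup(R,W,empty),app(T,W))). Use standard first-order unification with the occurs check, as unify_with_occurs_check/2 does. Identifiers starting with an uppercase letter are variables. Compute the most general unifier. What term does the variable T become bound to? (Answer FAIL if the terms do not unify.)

Decompose node/3: succ(succ(app(W,empty))) = succ(R),  tup(1,k,k) = tup(W,k,k),  app(T,X2) = app(tup(R,W,empty),app(T,W)).
Decompose succ/1: succ(app(W,empty)) = R.
Bind R := succ(app(W,empty)); substituting into the one remaining equation that mentions R gives: app(T,X2) = app(tup(succ(app(W,empty)),W,empty),app(T,W)).
Decompose tup/3: 1 = W,  k = k,  k = k.
Bind W := 1; substituting into the one remaining equation that mentions W gives: app(T,X2) = app(tup(succ(app(1,empty)),1,empty),app(T,1)). Substituting into the earlier binding gives R := succ(app(1,empty)).
Delete trivial equation k = k.
Delete trivial equation k = k.
Decompose app/2: T = tup(succ(app(1,empty)),1,empty),  X2 = app(T,1).
Bind T := tup(succ(app(1,empty)),1,empty); substituting into the remaining equation gives: X2 = app(tup(succ(app(1,empty)),1,empty),1).
Bind X2 := app(tup(succ(app(1,empty)),1,empty),1).
MGU = { R = succ(app(1,empty)), W = 1, T = tup(succ(app(1,empty)),1,empty), X2 = app(tup(succ(app(1,empty)),1,empty),1) }, so T = tup(succ(app(1,empty)),1,empty).

tup(succ(app(1,empty)),1,empty)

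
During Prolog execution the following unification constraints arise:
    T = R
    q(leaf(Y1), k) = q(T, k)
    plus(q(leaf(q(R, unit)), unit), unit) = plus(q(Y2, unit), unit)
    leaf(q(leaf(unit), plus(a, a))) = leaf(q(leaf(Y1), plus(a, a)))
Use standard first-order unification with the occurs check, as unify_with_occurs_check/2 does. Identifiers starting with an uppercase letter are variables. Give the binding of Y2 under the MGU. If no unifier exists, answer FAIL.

Bind T := R; substituting into the one remaining equation that mentions T gives: q(leaf(Y1), k) = q(R, k).
Decompose q/2: leaf(Y1) = R,  k = k.
Bind R := leaf(Y1); substituting into the one remaining equation that mentions R gives: plus(q(leaf(q(leaf(Y1), unit)), unit), unit) = plus(q(Y2, unit), unit). Substituting into the earlier binding gives T := leaf(Y1).
Delete trivial equation k = k.
Decompose plus/2: q(leaf(q(leaf(Y1), unit)), unit) = q(Y2, unit),  unit = unit.
Decompose q/2: leaf(q(leaf(Y1), unit)) = Y2,  unit = unit.
Bind Y2 := leaf(q(leaf(Y1), unit)); no other remaining equation mentions Y2.
Delete trivial equation unit = unit.
Delete trivial equation unit = unit.
Decompose leaf/1: q(leaf(unit), plus(a, a)) = q(leaf(Y1), plus(a, a)).
Decompose q/2: leaf(unit) = leaf(Y1),  plus(a, a) = plus(a, a).
Decompose leaf/1: unit = Y1.
Bind Y1 := unit; no other remaining equation mentions Y1. Substituting into the earlier bindings gives T := leaf(unit), R := leaf(unit), Y2 := leaf(q(leaf(unit), unit)).
Delete trivial equation plus(a, a) = plus(a, a).
MGU = { T ↦ leaf(unit), R ↦ leaf(unit), Y2 ↦ leaf(q(leaf(unit), unit)), Y1 ↦ unit }, so Y2 ↦ leaf(q(leaf(unit), unit)).

leaf(q(leaf(unit), unit))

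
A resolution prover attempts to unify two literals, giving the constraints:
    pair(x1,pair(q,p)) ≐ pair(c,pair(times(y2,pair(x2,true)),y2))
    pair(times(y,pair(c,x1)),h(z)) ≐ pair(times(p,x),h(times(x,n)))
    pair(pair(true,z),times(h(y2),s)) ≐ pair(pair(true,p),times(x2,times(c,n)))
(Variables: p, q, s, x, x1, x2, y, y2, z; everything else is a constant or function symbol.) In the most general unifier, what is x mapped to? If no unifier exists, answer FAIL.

Decompose pair/2: x1 ≐ c,  pair(q,p) ≐ pair(times(y2,pair(x2,true)),y2).
Bind x1 := c; substituting into the one remaining equation that mentions x1 gives: pair(times(y,pair(c,c)),h(z)) ≐ pair(times(p,x),h(times(x,n))).
Decompose pair/2: q ≐ times(y2,pair(x2,true)),  p ≐ y2.
Bind q := times(y2,pair(x2,true)); no other remaining equation mentions q.
Bind p := y2; substituting into the remaining equations gives: pair(times(y,pair(c,c)),h(z)) ≐ pair(times(y2,x),h(times(x,n))),  pair(pair(true,z),times(h(y2),s)) ≐ pair(pair(true,y2),times(x2,times(c,n))).
Decompose pair/2: times(y,pair(c,c)) ≐ times(y2,x),  h(z) ≐ h(times(x,n)).
Decompose times/2: y ≐ y2,  pair(c,c) ≐ x.
Bind y := y2; no other remaining equation mentions y.
Bind x := pair(c,c); substituting into the one remaining equation that mentions x gives: h(z) ≐ h(times(pair(c,c),n)).
Decompose h/1: z ≐ times(pair(c,c),n).
Bind z := times(pair(c,c),n); substituting into the remaining equation gives: pair(pair(true,times(pair(c,c),n)),times(h(y2),s)) ≐ pair(pair(true,y2),times(x2,times(c,n))).
Decompose pair/2: pair(true,times(pair(c,c),n)) ≐ pair(true,y2),  times(h(y2),s) ≐ times(x2,times(c,n)).
Decompose pair/2: true ≐ true,  times(pair(c,c),n) ≐ y2.
Delete trivial equation true ≐ true.
Bind y2 := times(pair(c,c),n); substituting into the remaining equation gives: times(h(times(pair(c,c),n)),s) ≐ times(x2,times(c,n)). Substituting into the earlier bindings gives q := times(times(pair(c,c),n),pair(x2,true)), p := times(pair(c,c),n), y := times(pair(c,c),n).
Decompose times/2: h(times(pair(c,c),n)) ≐ x2,  s ≐ times(c,n).
Bind x2 := h(times(pair(c,c),n)); no other remaining equation mentions x2. Substituting into the earlier binding gives q := times(times(pair(c,c),n),pair(h(times(pair(c,c),n)),true)).
Bind s := times(c,n).
MGU = { x1 := c, q := times(times(pair(c,c),n),pair(h(times(pair(c,c),n)),true)), p := times(pair(c,c),n), y := times(pair(c,c),n), x := pair(c,c), z := times(pair(c,c),n), y2 := times(pair(c,c),n), x2 := h(times(pair(c,c),n)), s := times(c,n) }, so x := pair(c,c).

pair(c,c)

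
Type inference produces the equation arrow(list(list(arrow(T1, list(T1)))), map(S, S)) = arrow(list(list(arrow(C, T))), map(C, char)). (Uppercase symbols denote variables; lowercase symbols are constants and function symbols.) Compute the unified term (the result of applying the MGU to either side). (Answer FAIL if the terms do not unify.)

arrow(list(list(arrow(char, list(char)))), map(char, char))

Decompose arrow/2: list(list(arrow(T1, list(T1)))) = list(list(arrow(C, T))),  map(S, S) = map(C, char).
Decompose list/1: list(arrow(T1, list(T1))) = list(arrow(C, T)).
Decompose list/1: arrow(T1, list(T1)) = arrow(C, T).
Decompose arrow/2: T1 = C,  list(T1) = T.
Bind T1 := C; substituting into the one remaining equation that mentions T1 gives: list(C) = T.
Bind T := list(C); no other remaining equation mentions T.
Decompose map/2: S = C,  S = char.
Bind S := C; substituting into the remaining equation gives: C = char.
Bind C := char. Substituting into the earlier bindings gives T1 := char, T := list(char), S := char.
Applying the MGU to either side gives arrow(list(list(arrow(char, list(char)))), map(char, char)).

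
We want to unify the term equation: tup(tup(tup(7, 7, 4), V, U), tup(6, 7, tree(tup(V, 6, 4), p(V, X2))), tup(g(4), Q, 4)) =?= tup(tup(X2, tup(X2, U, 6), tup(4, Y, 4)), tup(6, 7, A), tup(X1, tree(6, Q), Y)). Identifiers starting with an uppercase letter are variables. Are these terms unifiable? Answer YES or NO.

Decompose tup/3: tup(tup(7, 7, 4), V, U) =?= tup(X2, tup(X2, U, 6), tup(4, Y, 4)),  tup(6, 7, tree(tup(V, 6, 4), p(V, X2))) =?= tup(6, 7, A),  tup(g(4), Q, 4) =?= tup(X1, tree(6, Q), Y).
Decompose tup/3: tup(7, 7, 4) =?= X2,  V =?= tup(X2, U, 6),  U =?= tup(4, Y, 4).
Bind X2 := tup(7, 7, 4); substituting into the 2 remaining equations that mention X2 gives: V =?= tup(tup(7, 7, 4), U, 6),  tup(6, 7, tree(tup(V, 6, 4), p(V, tup(7, 7, 4)))) =?= tup(6, 7, A).
Bind V := tup(tup(7, 7, 4), U, 6); substituting into the one remaining equation that mentions V gives: tup(6, 7, tree(tup(tup(tup(7, 7, 4), U, 6), 6, 4), p(tup(tup(7, 7, 4), U, 6), tup(7, 7, 4)))) =?= tup(6, 7, A).
Bind U := tup(4, Y, 4); substituting into the one remaining equation that mentions U gives: tup(6, 7, tree(tup(tup(tup(7, 7, 4), tup(4, Y, 4), 6), 6, 4), p(tup(tup(7, 7, 4), tup(4, Y, 4), 6), tup(7, 7, 4)))) =?= tup(6, 7, A). Substituting into the earlier binding gives V := tup(tup(7, 7, 4), tup(4, Y, 4), 6).
Decompose tup/3: 6 =?= 6,  7 =?= 7,  tree(tup(tup(tup(7, 7, 4), tup(4, Y, 4), 6), 6, 4), p(tup(tup(7, 7, 4), tup(4, Y, 4), 6), tup(7, 7, 4))) =?= A.
Delete trivial equation 6 =?= 6.
Delete trivial equation 7 =?= 7.
Bind A := tree(tup(tup(tup(7, 7, 4), tup(4, Y, 4), 6), 6, 4), p(tup(tup(7, 7, 4), tup(4, Y, 4), 6), tup(7, 7, 4))); no other remaining equation mentions A.
Decompose tup/3: g(4) =?= X1,  Q =?= tree(6, Q),  4 =?= Y.
Bind X1 := g(4); no other remaining equation mentions X1.
Occurs check fails: Q occurs in tree(6, Q); the equation Q =?= tree(6, Q) has no finite solution.

NO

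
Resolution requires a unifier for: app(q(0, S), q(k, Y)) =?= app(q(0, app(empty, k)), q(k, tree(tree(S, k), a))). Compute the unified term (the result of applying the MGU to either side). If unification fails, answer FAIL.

app(q(0, app(empty, k)), q(k, tree(tree(app(empty, k), k), a)))

Decompose app/2: q(0, S) =?= q(0, app(empty, k)),  q(k, Y) =?= q(k, tree(tree(S, k), a)).
Decompose q/2: 0 =?= 0,  S =?= app(empty, k).
Delete trivial equation 0 =?= 0.
Bind S := app(empty, k); substituting into the remaining equation gives: q(k, Y) =?= q(k, tree(tree(app(empty, k), k), a)).
Decompose q/2: k =?= k,  Y =?= tree(tree(app(empty, k), k), a).
Delete trivial equation k =?= k.
Bind Y := tree(tree(app(empty, k), k), a).
Applying the MGU to either side gives app(q(0, app(empty, k)), q(k, tree(tree(app(empty, k), k), a))).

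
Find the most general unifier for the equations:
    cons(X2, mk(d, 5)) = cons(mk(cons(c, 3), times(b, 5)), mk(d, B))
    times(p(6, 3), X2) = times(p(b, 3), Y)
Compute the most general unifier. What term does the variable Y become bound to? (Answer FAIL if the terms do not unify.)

Decompose cons/2: X2 = mk(cons(c, 3), times(b, 5)),  mk(d, 5) = mk(d, B).
Bind X2 := mk(cons(c, 3), times(b, 5)); substituting into the one remaining equation that mentions X2 gives: times(p(6, 3), mk(cons(c, 3), times(b, 5))) = times(p(b, 3), Y).
Decompose mk/2: d = d,  5 = B.
Delete trivial equation d = d.
Bind B := 5; no other remaining equation mentions B.
Decompose times/2: p(6, 3) = p(b, 3),  mk(cons(c, 3), times(b, 5)) = Y.
Decompose p/2: 6 = b,  3 = 3.
Clash: constants 6 and b differ; no unifier exists.

FAIL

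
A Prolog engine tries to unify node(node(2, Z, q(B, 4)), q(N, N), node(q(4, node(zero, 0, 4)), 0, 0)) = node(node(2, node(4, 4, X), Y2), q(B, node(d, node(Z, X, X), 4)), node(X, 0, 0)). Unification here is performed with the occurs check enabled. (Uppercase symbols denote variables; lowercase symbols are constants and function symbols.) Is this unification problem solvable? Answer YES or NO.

Decompose node/3: node(2, Z, q(B, 4)) = node(2, node(4, 4, X), Y2),  q(N, N) = q(B, node(d, node(Z, X, X), 4)),  node(q(4, node(zero, 0, 4)), 0, 0) = node(X, 0, 0).
Decompose node/3: 2 = 2,  Z = node(4, 4, X),  q(B, 4) = Y2.
Delete trivial equation 2 = 2.
Bind Z := node(4, 4, X); substituting into the one remaining equation that mentions Z gives: q(N, N) = q(B, node(d, node(node(4, 4, X), X, X), 4)).
Bind Y2 := q(B, 4); no other remaining equation mentions Y2.
Decompose q/2: N = B,  N = node(d, node(node(4, 4, X), X, X), 4).
Bind N := B; substituting into the one remaining equation that mentions N gives: B = node(d, node(node(4, 4, X), X, X), 4).
Bind B := node(d, node(node(4, 4, X), X, X), 4); no other remaining equation mentions B. Substituting into the earlier bindings gives Y2 := q(node(d, node(node(4, 4, X), X, X), 4), 4), N := node(d, node(node(4, 4, X), X, X), 4).
Decompose node/3: q(4, node(zero, 0, 4)) = X,  0 = 0,  0 = 0.
Bind X := q(4, node(zero, 0, 4)); no other remaining equation mentions X. Substituting into the earlier bindings gives Z := node(4, 4, q(4, node(zero, 0, 4))), Y2 := q(node(d, node(node(4, 4, q(4, node(zero, 0, 4))), q(4, node(zero, 0, 4)), q(4, node(zero, 0, 4))), 4), 4), N := node(d, node(node(4, 4, q(4, node(zero, 0, 4))), q(4, node(zero, 0, 4)), q(4, node(zero, 0, 4))), 4), B := node(d, node(node(4, 4, q(4, node(zero, 0, 4))), q(4, node(zero, 0, 4)), q(4, node(zero, 0, 4))), 4).
Delete trivial equation 0 = 0.
Delete trivial equation 0 = 0.
No equations remain and no clash or occurs-check failure arose, so a unifier exists.

YES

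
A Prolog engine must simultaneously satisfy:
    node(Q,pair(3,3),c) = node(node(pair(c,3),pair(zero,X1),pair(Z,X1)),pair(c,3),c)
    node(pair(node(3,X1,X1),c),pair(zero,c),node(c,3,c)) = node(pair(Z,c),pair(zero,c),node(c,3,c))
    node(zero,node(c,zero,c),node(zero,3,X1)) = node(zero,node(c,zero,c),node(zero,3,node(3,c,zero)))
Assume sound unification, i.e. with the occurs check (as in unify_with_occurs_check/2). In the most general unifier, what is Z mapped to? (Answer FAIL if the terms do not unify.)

FAIL

Decompose node/3: Q = node(pair(c,3),pair(zero,X1),pair(Z,X1)),  pair(3,3) = pair(c,3),  c = c.
Bind Q := node(pair(c,3),pair(zero,X1),pair(Z,X1)); no other remaining equation mentions Q.
Decompose pair/2: 3 = c,  3 = 3.
Clash: constants 3 and c differ; no unifier exists.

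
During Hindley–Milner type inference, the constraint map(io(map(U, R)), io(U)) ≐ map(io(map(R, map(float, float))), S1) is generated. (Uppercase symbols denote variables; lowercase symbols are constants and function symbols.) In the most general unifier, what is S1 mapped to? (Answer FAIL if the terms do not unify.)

io(map(float, float))

Decompose map/2: io(map(U, R)) ≐ io(map(R, map(float, float))),  io(U) ≐ S1.
Decompose io/1: map(U, R) ≐ map(R, map(float, float)).
Decompose map/2: U ≐ R,  R ≐ map(float, float).
Bind U := R; substituting into the one remaining equation that mentions U gives: io(R) ≐ S1.
Bind R := map(float, float); substituting into the remaining equation gives: io(map(float, float)) ≐ S1. Substituting into the earlier binding gives U := map(float, float).
Bind S1 := io(map(float, float)).
MGU = { U ↦ map(float, float), R ↦ map(float, float), S1 ↦ io(map(float, float)) }, so S1 ↦ io(map(float, float)).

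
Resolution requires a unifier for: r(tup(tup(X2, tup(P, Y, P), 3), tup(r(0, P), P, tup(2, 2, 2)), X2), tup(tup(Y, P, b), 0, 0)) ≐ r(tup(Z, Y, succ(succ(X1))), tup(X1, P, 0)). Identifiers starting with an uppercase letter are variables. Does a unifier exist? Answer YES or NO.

Decompose r/2: tup(tup(X2, tup(P, Y, P), 3), tup(r(0, P), P, tup(2, 2, 2)), X2) ≐ tup(Z, Y, succ(succ(X1))),  tup(tup(Y, P, b), 0, 0) ≐ tup(X1, P, 0).
Decompose tup/3: tup(X2, tup(P, Y, P), 3) ≐ Z,  tup(r(0, P), P, tup(2, 2, 2)) ≐ Y,  X2 ≐ succ(succ(X1)).
Bind Z := tup(X2, tup(P, Y, P), 3); no other remaining equation mentions Z.
Bind Y := tup(r(0, P), P, tup(2, 2, 2)); substituting into the one remaining equation that mentions Y gives: tup(tup(tup(r(0, P), P, tup(2, 2, 2)), P, b), 0, 0) ≐ tup(X1, P, 0). Substituting into the earlier binding gives Z := tup(X2, tup(P, tup(r(0, P), P, tup(2, 2, 2)), P), 3).
Bind X2 := succ(succ(X1)); no other remaining equation mentions X2. Substituting into the earlier binding gives Z := tup(succ(succ(X1)), tup(P, tup(r(0, P), P, tup(2, 2, 2)), P), 3).
Decompose tup/3: tup(tup(r(0, P), P, tup(2, 2, 2)), P, b) ≐ X1,  0 ≐ P,  0 ≐ 0.
Bind X1 := tup(tup(r(0, P), P, tup(2, 2, 2)), P, b); no other remaining equation mentions X1. Substituting into the earlier bindings gives Z := tup(succ(succ(tup(tup(r(0, P), P, tup(2, 2, 2)), P, b))), tup(P, tup(r(0, P), P, tup(2, 2, 2)), P), 3), X2 := succ(succ(tup(tup(r(0, P), P, tup(2, 2, 2)), P, b))).
Bind P := 0; no other remaining equation mentions P. Substituting into the earlier bindings gives Z := tup(succ(succ(tup(tup(r(0, 0), 0, tup(2, 2, 2)), 0, b))), tup(0, tup(r(0, 0), 0, tup(2, 2, 2)), 0), 3), Y := tup(r(0, 0), 0, tup(2, 2, 2)), X2 := succ(succ(tup(tup(r(0, 0), 0, tup(2, 2, 2)), 0, b))), X1 := tup(tup(r(0, 0), 0, tup(2, 2, 2)), 0, b).
Delete trivial equation 0 ≐ 0.
No equations remain and no clash or occurs-check failure arose, so a unifier exists.

YES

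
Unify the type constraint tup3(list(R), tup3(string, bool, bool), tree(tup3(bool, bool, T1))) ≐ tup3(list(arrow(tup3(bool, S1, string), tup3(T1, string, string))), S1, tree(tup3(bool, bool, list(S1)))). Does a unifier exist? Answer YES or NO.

YES

Decompose tup3/3: list(R) ≐ list(arrow(tup3(bool, S1, string), tup3(T1, string, string))),  tup3(string, bool, bool) ≐ S1,  tree(tup3(bool, bool, T1)) ≐ tree(tup3(bool, bool, list(S1))).
Decompose list/1: R ≐ arrow(tup3(bool, S1, string), tup3(T1, string, string)).
Bind R := arrow(tup3(bool, S1, string), tup3(T1, string, string)); no other remaining equation mentions R.
Bind S1 := tup3(string, bool, bool); substituting into the remaining equation gives: tree(tup3(bool, bool, T1)) ≐ tree(tup3(bool, bool, list(tup3(string, bool, bool)))). Substituting into the earlier binding gives R := arrow(tup3(bool, tup3(string, bool, bool), string), tup3(T1, string, string)).
Decompose tree/1: tup3(bool, bool, T1) ≐ tup3(bool, bool, list(tup3(string, bool, bool))).
Decompose tup3/3: bool ≐ bool,  bool ≐ bool,  T1 ≐ list(tup3(string, bool, bool)).
Delete trivial equation bool ≐ bool.
Delete trivial equation bool ≐ bool.
Bind T1 := list(tup3(string, bool, bool)). Substituting into the earlier binding gives R := arrow(tup3(bool, tup3(string, bool, bool), string), tup3(list(tup3(string, bool, bool)), string, string)).
No equations remain and no clash or occurs-check failure arose, so a unifier exists.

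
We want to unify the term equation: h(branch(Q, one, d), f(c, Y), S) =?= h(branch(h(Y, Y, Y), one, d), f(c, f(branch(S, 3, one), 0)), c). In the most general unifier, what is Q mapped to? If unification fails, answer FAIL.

Decompose h/3: branch(Q, one, d) =?= branch(h(Y, Y, Y), one, d),  f(c, Y) =?= f(c, f(branch(S, 3, one), 0)),  S =?= c.
Decompose branch/3: Q =?= h(Y, Y, Y),  one =?= one,  d =?= d.
Bind Q := h(Y, Y, Y); no other remaining equation mentions Q.
Delete trivial equation one =?= one.
Delete trivial equation d =?= d.
Decompose f/2: c =?= c,  Y =?= f(branch(S, 3, one), 0).
Delete trivial equation c =?= c.
Bind Y := f(branch(S, 3, one), 0); no other remaining equation mentions Y. Substituting into the earlier binding gives Q := h(f(branch(S, 3, one), 0), f(branch(S, 3, one), 0), f(branch(S, 3, one), 0)).
Bind S := c. Substituting into the earlier bindings gives Q := h(f(branch(c, 3, one), 0), f(branch(c, 3, one), 0), f(branch(c, 3, one), 0)), Y := f(branch(c, 3, one), 0).
MGU = { Q := h(f(branch(c, 3, one), 0), f(branch(c, 3, one), 0), f(branch(c, 3, one), 0)), Y := f(branch(c, 3, one), 0), S := c }, so Q := h(f(branch(c, 3, one), 0), f(branch(c, 3, one), 0), f(branch(c, 3, one), 0)).

h(f(branch(c, 3, one), 0), f(branch(c, 3, one), 0), f(branch(c, 3, one), 0))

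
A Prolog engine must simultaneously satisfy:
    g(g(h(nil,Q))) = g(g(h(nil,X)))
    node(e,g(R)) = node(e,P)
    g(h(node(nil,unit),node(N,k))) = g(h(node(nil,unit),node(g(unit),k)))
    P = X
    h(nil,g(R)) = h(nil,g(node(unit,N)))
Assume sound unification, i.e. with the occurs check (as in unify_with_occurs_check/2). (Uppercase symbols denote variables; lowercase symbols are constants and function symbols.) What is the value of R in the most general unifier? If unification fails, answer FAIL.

node(unit,g(unit))

Decompose g/1: g(h(nil,Q)) = g(h(nil,X)).
Decompose g/1: h(nil,Q) = h(nil,X).
Decompose h/2: nil = nil,  Q = X.
Delete trivial equation nil = nil.
Bind Q := X; no other remaining equation mentions Q.
Decompose node/2: e = e,  g(R) = P.
Delete trivial equation e = e.
Bind P := g(R); substituting into the one remaining equation that mentions P gives: g(R) = X.
Decompose g/1: h(node(nil,unit),node(N,k)) = h(node(nil,unit),node(g(unit),k)).
Decompose h/2: node(nil,unit) = node(nil,unit),  node(N,k) = node(g(unit),k).
Delete trivial equation node(nil,unit) = node(nil,unit).
Decompose node/2: N = g(unit),  k = k.
Bind N := g(unit); substituting into the one remaining equation that mentions N gives: h(nil,g(R)) = h(nil,g(node(unit,g(unit)))).
Delete trivial equation k = k.
Bind X := g(R); no other remaining equation mentions X. Substituting into the earlier binding gives Q := g(R).
Decompose h/2: nil = nil,  g(R) = g(node(unit,g(unit))).
Delete trivial equation nil = nil.
Decompose g/1: R = node(unit,g(unit)).
Bind R := node(unit,g(unit)). Substituting into the earlier bindings gives Q := g(node(unit,g(unit))), P := g(node(unit,g(unit))), X := g(node(unit,g(unit))).
MGU = { Q ↦ g(node(unit,g(unit))), P ↦ g(node(unit,g(unit))), N ↦ g(unit), X ↦ g(node(unit,g(unit))), R ↦ node(unit,g(unit)) }, so R ↦ node(unit,g(unit)).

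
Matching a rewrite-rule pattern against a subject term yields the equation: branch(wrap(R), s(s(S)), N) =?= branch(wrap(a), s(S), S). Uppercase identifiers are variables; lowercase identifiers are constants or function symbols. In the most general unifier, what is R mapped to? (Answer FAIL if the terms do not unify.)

Decompose branch/3: wrap(R) =?= wrap(a),  s(s(S)) =?= s(S),  N =?= S.
Decompose wrap/1: R =?= a.
Bind R := a; no other remaining equation mentions R.
Decompose s/1: s(S) =?= S.
Occurs check fails: S occurs in s(S); the equation S =?= s(S) has no finite solution.

FAIL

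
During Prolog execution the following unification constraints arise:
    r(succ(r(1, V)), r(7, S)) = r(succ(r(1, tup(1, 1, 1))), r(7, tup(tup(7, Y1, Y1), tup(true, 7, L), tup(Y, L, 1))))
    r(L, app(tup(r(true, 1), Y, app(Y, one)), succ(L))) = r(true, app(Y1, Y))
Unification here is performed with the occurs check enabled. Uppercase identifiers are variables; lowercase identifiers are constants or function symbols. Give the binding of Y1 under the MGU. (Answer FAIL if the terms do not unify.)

Decompose r/2: succ(r(1, V)) = succ(r(1, tup(1, 1, 1))),  r(7, S) = r(7, tup(tup(7, Y1, Y1), tup(true, 7, L), tup(Y, L, 1))).
Decompose succ/1: r(1, V) = r(1, tup(1, 1, 1)).
Decompose r/2: 1 = 1,  V = tup(1, 1, 1).
Delete trivial equation 1 = 1.
Bind V := tup(1, 1, 1); no other remaining equation mentions V.
Decompose r/2: 7 = 7,  S = tup(tup(7, Y1, Y1), tup(true, 7, L), tup(Y, L, 1)).
Delete trivial equation 7 = 7.
Bind S := tup(tup(7, Y1, Y1), tup(true, 7, L), tup(Y, L, 1)); no other remaining equation mentions S.
Decompose r/2: L = true,  app(tup(r(true, 1), Y, app(Y, one)), succ(L)) = app(Y1, Y).
Bind L := true; substituting into the remaining equation gives: app(tup(r(true, 1), Y, app(Y, one)), succ(true)) = app(Y1, Y). Substituting into the earlier binding gives S := tup(tup(7, Y1, Y1), tup(true, 7, true), tup(Y, true, 1)).
Decompose app/2: tup(r(true, 1), Y, app(Y, one)) = Y1,  succ(true) = Y.
Bind Y1 := tup(r(true, 1), Y, app(Y, one)); no other remaining equation mentions Y1. Substituting into the earlier binding gives S := tup(tup(7, tup(r(true, 1), Y, app(Y, one)), tup(r(true, 1), Y, app(Y, one))), tup(true, 7, true), tup(Y, true, 1)).
Bind Y := succ(true). Substituting into the earlier bindings gives S := tup(tup(7, tup(r(true, 1), succ(true), app(succ(true), one)), tup(r(true, 1), succ(true), app(succ(true), one))), tup(true, 7, true), tup(succ(true), true, 1)), Y1 := tup(r(true, 1), succ(true), app(succ(true), one)).
MGU = { V ↦ tup(1, 1, 1), S ↦ tup(tup(7, tup(r(true, 1), succ(true), app(succ(true), one)), tup(r(true, 1), succ(true), app(succ(true), one))), tup(true, 7, true), tup(succ(true), true, 1)), L ↦ true, Y1 ↦ tup(r(true, 1), succ(true), app(succ(true), one)), Y ↦ succ(true) }, so Y1 ↦ tup(r(true, 1), succ(true), app(succ(true), one)).

tup(r(true, 1), succ(true), app(succ(true), one))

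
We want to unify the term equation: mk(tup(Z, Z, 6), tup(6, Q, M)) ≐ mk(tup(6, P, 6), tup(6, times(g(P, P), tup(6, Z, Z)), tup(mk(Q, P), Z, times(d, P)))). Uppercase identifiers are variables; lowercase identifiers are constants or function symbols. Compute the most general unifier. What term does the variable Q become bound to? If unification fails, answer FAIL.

times(g(6, 6), tup(6, 6, 6))

Decompose mk/2: tup(Z, Z, 6) ≐ tup(6, P, 6),  tup(6, Q, M) ≐ tup(6, times(g(P, P), tup(6, Z, Z)), tup(mk(Q, P), Z, times(d, P))).
Decompose tup/3: Z ≐ 6,  Z ≐ P,  6 ≐ 6.
Bind Z := 6; substituting into the 2 remaining equations that mention Z gives: 6 ≐ P,  tup(6, Q, M) ≐ tup(6, times(g(P, P), tup(6, 6, 6)), tup(mk(Q, P), 6, times(d, P))).
Bind P := 6; substituting into the one remaining equation that mentions P gives: tup(6, Q, M) ≐ tup(6, times(g(6, 6), tup(6, 6, 6)), tup(mk(Q, 6), 6, times(d, 6))).
Delete trivial equation 6 ≐ 6.
Decompose tup/3: 6 ≐ 6,  Q ≐ times(g(6, 6), tup(6, 6, 6)),  M ≐ tup(mk(Q, 6), 6, times(d, 6)).
Delete trivial equation 6 ≐ 6.
Bind Q := times(g(6, 6), tup(6, 6, 6)); substituting into the remaining equation gives: M ≐ tup(mk(times(g(6, 6), tup(6, 6, 6)), 6), 6, times(d, 6)).
Bind M := tup(mk(times(g(6, 6), tup(6, 6, 6)), 6), 6, times(d, 6)).
MGU = { Z := 6, P := 6, Q := times(g(6, 6), tup(6, 6, 6)), M := tup(mk(times(g(6, 6), tup(6, 6, 6)), 6), 6, times(d, 6)) }, so Q := times(g(6, 6), tup(6, 6, 6)).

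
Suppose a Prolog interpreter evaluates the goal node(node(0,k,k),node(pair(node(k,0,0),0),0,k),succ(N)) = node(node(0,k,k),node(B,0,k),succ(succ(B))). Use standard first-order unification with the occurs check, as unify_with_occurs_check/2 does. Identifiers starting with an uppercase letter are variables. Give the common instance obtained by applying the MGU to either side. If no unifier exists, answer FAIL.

Decompose node/3: node(0,k,k) = node(0,k,k),  node(pair(node(k,0,0),0),0,k) = node(B,0,k),  succ(N) = succ(succ(B)).
Delete trivial equation node(0,k,k) = node(0,k,k).
Decompose node/3: pair(node(k,0,0),0) = B,  0 = 0,  k = k.
Bind B := pair(node(k,0,0),0); substituting into the one remaining equation that mentions B gives: succ(N) = succ(succ(pair(node(k,0,0),0))).
Delete trivial equation 0 = 0.
Delete trivial equation k = k.
Decompose succ/1: N = succ(pair(node(k,0,0),0)).
Bind N := succ(pair(node(k,0,0),0)).
Applying the MGU to either side gives node(node(0,k,k),node(pair(node(k,0,0),0),0,k),succ(succ(pair(node(k,0,0),0)))).

node(node(0,k,k),node(pair(node(k,0,0),0),0,k),succ(succ(pair(node(k,0,0),0))))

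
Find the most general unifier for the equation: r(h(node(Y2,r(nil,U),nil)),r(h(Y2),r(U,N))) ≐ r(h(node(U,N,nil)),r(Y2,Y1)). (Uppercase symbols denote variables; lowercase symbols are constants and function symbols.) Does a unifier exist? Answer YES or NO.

Decompose r/2: h(node(Y2,r(nil,U),nil)) ≐ h(node(U,N,nil)),  r(h(Y2),r(U,N)) ≐ r(Y2,Y1).
Decompose h/1: node(Y2,r(nil,U),nil) ≐ node(U,N,nil).
Decompose node/3: Y2 ≐ U,  r(nil,U) ≐ N,  nil ≐ nil.
Bind Y2 := U; substituting into the one remaining equation that mentions Y2 gives: r(h(U),r(U,N)) ≐ r(U,Y1).
Bind N := r(nil,U); substituting into the one remaining equation that mentions N gives: r(h(U),r(U,r(nil,U))) ≐ r(U,Y1).
Delete trivial equation nil ≐ nil.
Decompose r/2: h(U) ≐ U,  r(U,r(nil,U)) ≐ Y1.
Occurs check fails: U occurs in h(U); the equation U ≐ h(U) has no finite solution.

NO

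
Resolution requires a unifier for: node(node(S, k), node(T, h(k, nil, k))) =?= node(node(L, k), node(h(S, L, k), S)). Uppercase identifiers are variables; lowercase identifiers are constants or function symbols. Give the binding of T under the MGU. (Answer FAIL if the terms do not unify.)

h(h(k, nil, k), h(k, nil, k), k)

Decompose node/2: node(S, k) =?= node(L, k),  node(T, h(k, nil, k)) =?= node(h(S, L, k), S).
Decompose node/2: S =?= L,  k =?= k.
Bind S := L; substituting into the one remaining equation that mentions S gives: node(T, h(k, nil, k)) =?= node(h(L, L, k), L).
Delete trivial equation k =?= k.
Decompose node/2: T =?= h(L, L, k),  h(k, nil, k) =?= L.
Bind T := h(L, L, k); no other remaining equation mentions T.
Bind L := h(k, nil, k). Substituting into the earlier bindings gives S := h(k, nil, k), T := h(h(k, nil, k), h(k, nil, k), k).
MGU = { S := h(k, nil, k), T := h(h(k, nil, k), h(k, nil, k), k), L := h(k, nil, k) }, so T := h(h(k, nil, k), h(k, nil, k), k).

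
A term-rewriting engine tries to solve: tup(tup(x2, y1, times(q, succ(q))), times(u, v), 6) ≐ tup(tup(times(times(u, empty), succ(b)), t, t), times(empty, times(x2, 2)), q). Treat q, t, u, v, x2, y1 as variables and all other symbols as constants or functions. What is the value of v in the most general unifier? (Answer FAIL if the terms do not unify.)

times(times(times(empty, empty), succ(b)), 2)

Decompose tup/3: tup(x2, y1, times(q, succ(q))) ≐ tup(times(times(u, empty), succ(b)), t, t),  times(u, v) ≐ times(empty, times(x2, 2)),  6 ≐ q.
Decompose tup/3: x2 ≐ times(times(u, empty), succ(b)),  y1 ≐ t,  times(q, succ(q)) ≐ t.
Bind x2 := times(times(u, empty), succ(b)); substituting into the one remaining equation that mentions x2 gives: times(u, v) ≐ times(empty, times(times(times(u, empty), succ(b)), 2)).
Bind y1 := t; no other remaining equation mentions y1.
Bind t := times(q, succ(q)); no other remaining equation mentions t. Substituting into the earlier binding gives y1 := times(q, succ(q)).
Decompose times/2: u ≐ empty,  v ≐ times(times(times(u, empty), succ(b)), 2).
Bind u := empty; substituting into the one remaining equation that mentions u gives: v ≐ times(times(times(empty, empty), succ(b)), 2). Substituting into the earlier binding gives x2 := times(times(empty, empty), succ(b)).
Bind v := times(times(times(empty, empty), succ(b)), 2); no other remaining equation mentions v.
Bind q := 6. Substituting into the earlier bindings gives y1 := times(6, succ(6)), t := times(6, succ(6)).
MGU = { x2 ↦ times(times(empty, empty), succ(b)), y1 ↦ times(6, succ(6)), t ↦ times(6, succ(6)), u ↦ empty, v ↦ times(times(times(empty, empty), succ(b)), 2), q ↦ 6 }, so v ↦ times(times(times(empty, empty), succ(b)), 2).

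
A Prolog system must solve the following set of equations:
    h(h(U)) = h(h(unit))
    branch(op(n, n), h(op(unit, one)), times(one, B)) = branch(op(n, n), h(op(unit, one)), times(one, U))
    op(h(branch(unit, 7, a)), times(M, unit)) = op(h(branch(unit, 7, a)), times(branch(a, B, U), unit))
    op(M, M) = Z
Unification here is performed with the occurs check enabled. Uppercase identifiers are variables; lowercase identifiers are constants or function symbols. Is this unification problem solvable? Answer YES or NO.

YES

Decompose h/1: h(U) = h(unit).
Decompose h/1: U = unit.
Bind U := unit; substituting into the 2 remaining equations that mention U gives: branch(op(n, n), h(op(unit, one)), times(one, B)) = branch(op(n, n), h(op(unit, one)), times(one, unit)),  op(h(branch(unit, 7, a)), times(M, unit)) = op(h(branch(unit, 7, a)), times(branch(a, B, unit), unit)).
Decompose branch/3: op(n, n) = op(n, n),  h(op(unit, one)) = h(op(unit, one)),  times(one, B) = times(one, unit).
Delete trivial equation op(n, n) = op(n, n).
Delete trivial equation h(op(unit, one)) = h(op(unit, one)).
Decompose times/2: one = one,  B = unit.
Delete trivial equation one = one.
Bind B := unit; substituting into the one remaining equation that mentions B gives: op(h(branch(unit, 7, a)), times(M, unit)) = op(h(branch(unit, 7, a)), times(branch(a, unit, unit), unit)).
Decompose op/2: h(branch(unit, 7, a)) = h(branch(unit, 7, a)),  times(M, unit) = times(branch(a, unit, unit), unit).
Delete trivial equation h(branch(unit, 7, a)) = h(branch(unit, 7, a)).
Decompose times/2: M = branch(a, unit, unit),  unit = unit.
Bind M := branch(a, unit, unit); substituting into the one remaining equation that mentions M gives: op(branch(a, unit, unit), branch(a, unit, unit)) = Z.
Delete trivial equation unit = unit.
Bind Z := op(branch(a, unit, unit), branch(a, unit, unit)).
No equations remain and no clash or occurs-check failure arose, so a unifier exists.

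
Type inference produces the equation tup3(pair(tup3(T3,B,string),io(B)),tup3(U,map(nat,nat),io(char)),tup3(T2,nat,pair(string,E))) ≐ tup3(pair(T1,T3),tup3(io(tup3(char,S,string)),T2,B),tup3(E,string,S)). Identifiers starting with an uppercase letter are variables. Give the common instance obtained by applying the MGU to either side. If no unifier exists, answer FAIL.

FAIL

Decompose tup3/3: pair(tup3(T3,B,string),io(B)) ≐ pair(T1,T3),  tup3(U,map(nat,nat),io(char)) ≐ tup3(io(tup3(char,S,string)),T2,B),  tup3(T2,nat,pair(string,E)) ≐ tup3(E,string,S).
Decompose pair/2: tup3(T3,B,string) ≐ T1,  io(B) ≐ T3.
Bind T1 := tup3(T3,B,string); no other remaining equation mentions T1.
Bind T3 := io(B); no other remaining equation mentions T3. Substituting into the earlier binding gives T1 := tup3(io(B),B,string).
Decompose tup3/3: U ≐ io(tup3(char,S,string)),  map(nat,nat) ≐ T2,  io(char) ≐ B.
Bind U := io(tup3(char,S,string)); no other remaining equation mentions U.
Bind T2 := map(nat,nat); substituting into the one remaining equation that mentions T2 gives: tup3(map(nat,nat),nat,pair(string,E)) ≐ tup3(E,string,S).
Bind B := io(char); no other remaining equation mentions B. Substituting into the earlier bindings gives T1 := tup3(io(io(char)),io(char),string), T3 := io(io(char)).
Decompose tup3/3: map(nat,nat) ≐ E,  nat ≐ string,  pair(string,E) ≐ S.
Bind E := map(nat,nat); substituting into the one remaining equation that mentions E gives: pair(string,map(nat,nat)) ≐ S.
Clash: constants nat and string differ; no unifier exists.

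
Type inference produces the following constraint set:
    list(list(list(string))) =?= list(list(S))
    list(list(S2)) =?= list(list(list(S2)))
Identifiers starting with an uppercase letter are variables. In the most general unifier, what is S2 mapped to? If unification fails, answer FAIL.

Decompose list/1: list(list(string)) =?= list(S).
Decompose list/1: list(string) =?= S.
Bind S := list(string); no other remaining equation mentions S.
Decompose list/1: list(S2) =?= list(list(S2)).
Decompose list/1: S2 =?= list(S2).
Occurs check fails: S2 occurs in list(S2); the equation S2 =?= list(S2) has no finite solution.

FAIL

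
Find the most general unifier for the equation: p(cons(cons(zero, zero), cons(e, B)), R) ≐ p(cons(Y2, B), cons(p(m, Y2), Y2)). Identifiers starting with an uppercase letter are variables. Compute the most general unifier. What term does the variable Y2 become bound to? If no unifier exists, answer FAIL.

Decompose p/2: cons(cons(zero, zero), cons(e, B)) ≐ cons(Y2, B),  R ≐ cons(p(m, Y2), Y2).
Decompose cons/2: cons(zero, zero) ≐ Y2,  cons(e, B) ≐ B.
Bind Y2 := cons(zero, zero); substituting into the one remaining equation that mentions Y2 gives: R ≐ cons(p(m, cons(zero, zero)), cons(zero, zero)).
Occurs check fails: B occurs in cons(e, B); the equation B ≐ cons(e, B) has no finite solution.

FAIL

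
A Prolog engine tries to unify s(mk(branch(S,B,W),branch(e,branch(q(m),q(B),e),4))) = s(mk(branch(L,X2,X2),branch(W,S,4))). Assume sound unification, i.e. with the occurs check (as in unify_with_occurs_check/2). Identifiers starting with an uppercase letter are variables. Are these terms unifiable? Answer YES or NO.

Decompose s/1: mk(branch(S,B,W),branch(e,branch(q(m),q(B),e),4)) = mk(branch(L,X2,X2),branch(W,S,4)).
Decompose mk/2: branch(S,B,W) = branch(L,X2,X2),  branch(e,branch(q(m),q(B),e),4) = branch(W,S,4).
Decompose branch/3: S = L,  B = X2,  W = X2.
Bind S := L; substituting into the one remaining equation that mentions S gives: branch(e,branch(q(m),q(B),e),4) = branch(W,L,4).
Bind B := X2; substituting into the one remaining equation that mentions B gives: branch(e,branch(q(m),q(X2),e),4) = branch(W,L,4).
Bind W := X2; substituting into the remaining equation gives: branch(e,branch(q(m),q(X2),e),4) = branch(X2,L,4).
Decompose branch/3: e = X2,  branch(q(m),q(X2),e) = L,  4 = 4.
Bind X2 := e; substituting into the one remaining equation that mentions X2 gives: branch(q(m),q(e),e) = L. Substituting into the earlier bindings gives B := e, W := e.
Bind L := branch(q(m),q(e),e); no other remaining equation mentions L. Substituting into the earlier binding gives S := branch(q(m),q(e),e).
Delete trivial equation 4 = 4.
No equations remain and no clash or occurs-check failure arose, so a unifier exists.

YES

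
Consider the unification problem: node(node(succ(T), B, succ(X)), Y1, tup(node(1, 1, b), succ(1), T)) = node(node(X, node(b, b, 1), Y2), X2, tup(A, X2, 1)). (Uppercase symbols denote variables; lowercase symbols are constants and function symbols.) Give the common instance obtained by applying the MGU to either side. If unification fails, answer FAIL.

Decompose node/3: node(succ(T), B, succ(X)) = node(X, node(b, b, 1), Y2),  Y1 = X2,  tup(node(1, 1, b), succ(1), T) = tup(A, X2, 1).
Decompose node/3: succ(T) = X,  B = node(b, b, 1),  succ(X) = Y2.
Bind X := succ(T); substituting into the one remaining equation that mentions X gives: succ(succ(T)) = Y2.
Bind B := node(b, b, 1); no other remaining equation mentions B.
Bind Y2 := succ(succ(T)); no other remaining equation mentions Y2.
Bind Y1 := X2; no other remaining equation mentions Y1.
Decompose tup/3: node(1, 1, b) = A,  succ(1) = X2,  T = 1.
Bind A := node(1, 1, b); no other remaining equation mentions A.
Bind X2 := succ(1); no other remaining equation mentions X2. Substituting into the earlier binding gives Y1 := succ(1).
Bind T := 1. Substituting into the earlier bindings gives X := succ(1), Y2 := succ(succ(1)).
Applying the MGU to either side gives node(node(succ(1), node(b, b, 1), succ(succ(1))), succ(1), tup(node(1, 1, b), succ(1), 1)).

node(node(succ(1), node(b, b, 1), succ(succ(1))), succ(1), tup(node(1, 1, b), succ(1), 1))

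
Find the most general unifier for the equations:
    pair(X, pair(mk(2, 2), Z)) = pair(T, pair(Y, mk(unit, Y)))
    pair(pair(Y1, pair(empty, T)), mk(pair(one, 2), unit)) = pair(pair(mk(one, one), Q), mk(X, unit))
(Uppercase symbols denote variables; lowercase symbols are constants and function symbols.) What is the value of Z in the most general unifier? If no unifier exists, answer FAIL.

mk(unit, mk(2, 2))

Decompose pair/2: X = T,  pair(mk(2, 2), Z) = pair(Y, mk(unit, Y)).
Bind X := T; substituting into the one remaining equation that mentions X gives: pair(pair(Y1, pair(empty, T)), mk(pair(one, 2), unit)) = pair(pair(mk(one, one), Q), mk(T, unit)).
Decompose pair/2: mk(2, 2) = Y,  Z = mk(unit, Y).
Bind Y := mk(2, 2); substituting into the one remaining equation that mentions Y gives: Z = mk(unit, mk(2, 2)).
Bind Z := mk(unit, mk(2, 2)); no other remaining equation mentions Z.
Decompose pair/2: pair(Y1, pair(empty, T)) = pair(mk(one, one), Q),  mk(pair(one, 2), unit) = mk(T, unit).
Decompose pair/2: Y1 = mk(one, one),  pair(empty, T) = Q.
Bind Y1 := mk(one, one); no other remaining equation mentions Y1.
Bind Q := pair(empty, T); no other remaining equation mentions Q.
Decompose mk/2: pair(one, 2) = T,  unit = unit.
Bind T := pair(one, 2); no other remaining equation mentions T. Substituting into the earlier bindings gives X := pair(one, 2), Q := pair(empty, pair(one, 2)).
Delete trivial equation unit = unit.
MGU = { X := pair(one, 2), Y := mk(2, 2), Z := mk(unit, mk(2, 2)), Y1 := mk(one, one), Q := pair(empty, pair(one, 2)), T := pair(one, 2) }, so Z := mk(unit, mk(2, 2)).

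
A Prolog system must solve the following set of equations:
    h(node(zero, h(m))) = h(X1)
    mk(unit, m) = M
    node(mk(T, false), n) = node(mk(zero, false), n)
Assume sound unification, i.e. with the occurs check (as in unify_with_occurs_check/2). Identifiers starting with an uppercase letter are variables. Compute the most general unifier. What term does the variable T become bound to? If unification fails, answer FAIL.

zero

Decompose h/1: node(zero, h(m)) = X1.
Bind X1 := node(zero, h(m)); no other remaining equation mentions X1.
Bind M := mk(unit, m); no other remaining equation mentions M.
Decompose node/2: mk(T, false) = mk(zero, false),  n = n.
Decompose mk/2: T = zero,  false = false.
Bind T := zero; no other remaining equation mentions T.
Delete trivial equation false = false.
Delete trivial equation n = n.
MGU = { X1 -> node(zero, h(m)), M -> mk(unit, m), T -> zero }, so T -> zero.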